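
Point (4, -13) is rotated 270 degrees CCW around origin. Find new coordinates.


cos(270) = 0, sin(270) = -1
x' = 4*0 + 13*(-1) = -13
y' = 4*(-1) - 13*0 = -4

(-13, -4)


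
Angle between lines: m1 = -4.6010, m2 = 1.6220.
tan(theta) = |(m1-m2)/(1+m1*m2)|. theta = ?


m1-m2 = -6.223
1+m1*m2 = -6.462822
tan(theta) = |-6.223/(-6.462822)| = 0.962892
theta = arctan(|-6.223/(-6.462822)|) = 43.9170 degrees (acute angle)

43.9170 degrees


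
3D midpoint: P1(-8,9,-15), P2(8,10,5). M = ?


Mx = (-8+8)/2 = 0
My = (9+10)/2 = 9.5000
Mz = (-15+5)/2 = -5.0000

M = (0, 9.5000, -5.0000)


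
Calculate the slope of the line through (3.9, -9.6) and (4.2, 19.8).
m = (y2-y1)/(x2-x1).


dy = 19.8 + 9.6 = 29.4
dx = 4.2 - 3.9 = 0.3
m = 29.4/0.3 = 98.0000

m = 98.0000


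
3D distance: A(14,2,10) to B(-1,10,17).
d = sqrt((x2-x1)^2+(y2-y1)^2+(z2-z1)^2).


dx=-15, dy=8, dz=7
d = sqrt(225+64+49) = sqrt(338) = 18.3848

18.3848


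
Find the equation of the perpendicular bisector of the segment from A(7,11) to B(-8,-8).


Midpoint = (-0.5, 1.5)
Slope of AB = dy/dx = -19/(-15) = 1.2667
Perp slope = -dx/dy = -15/19 = -0.7895
b = My - (perp slope)*Mx = 1.5 + (-15*(-0.5))/(-19) = 1.5 - 0.3947 = 1.1053

y = -0.7895x + 1.1053


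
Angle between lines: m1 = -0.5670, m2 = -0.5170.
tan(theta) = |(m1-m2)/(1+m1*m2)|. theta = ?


m1-m2 = -0.05
1+m1*m2 = 1.293139
tan(theta) = |-0.05/1.293139| = 0.038666
theta = arctan(|-0.05/1.293139|) = 2.2143 degrees (acute angle)

2.2143 degrees


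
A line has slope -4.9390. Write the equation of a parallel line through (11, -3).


Parallel lines have equal slopes.
m2 = -4.9390
b2 = -3 + 4.9390*11 = 51.3290

y = -4.9390x + 51.3290


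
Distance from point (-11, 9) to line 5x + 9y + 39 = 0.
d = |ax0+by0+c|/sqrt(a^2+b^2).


|5*(-11) + 9*9 + 39| = |65| = 65
sqrt(25 + 81) = sqrt(106) = 10.2956
d = 65/sqrt(106) = 6.3134

6.3134


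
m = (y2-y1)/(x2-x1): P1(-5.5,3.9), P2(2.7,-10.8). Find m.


dy = -10.8 - 3.9 = -14.7
dx = 2.7 + 5.5 = 8.2
m = -14.7/8.2 = -1.7927

m = -1.7927


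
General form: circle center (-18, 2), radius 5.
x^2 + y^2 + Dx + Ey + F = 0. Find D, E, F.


(x+ 18)^2 + (y-2)^2 = 5^2
D = -2h = 36, E = -2k = -4
F = h^2+k^2-r^2 = 324+4-25 = 303

D = 36, E = -4, F = 303


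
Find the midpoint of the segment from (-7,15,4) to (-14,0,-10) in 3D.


Mx = (-7- 14)/2 = -10.5000
My = (15+0)/2 = 7.5000
Mz = (4- 10)/2 = -3.0000

M = (-10.5000, 7.5000, -3.0000)


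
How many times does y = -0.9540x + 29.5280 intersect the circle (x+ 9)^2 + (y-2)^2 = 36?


Substitute y = -0.9540x + 29.5280: (x+ 9)^2 + (-0.9540x+29.5280-2)^2 = 36
Expand to Ax^2 + Bx + C = 0, where b-k = 27.528
A = 1+m^2 = 1.910116
B = 2(m(b-k) - h) = 2(-0.9540*27.528 + 9) = -34.523424
C = h^2 + (b-k)^2 - r^2 = 81 + 757.790784 - 36 = 802.790784
disc = B^2-4AC = 1191.8668 - 6133.6941 = -4941.8273
disc < 0

0 intersection points


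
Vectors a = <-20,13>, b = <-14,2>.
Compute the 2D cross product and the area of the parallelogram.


cross = -20*2 - 13*(-14) = -40 + 182 = 142
Parallelogram area = |142| = 142

cross = 142, parallelogram area = 142


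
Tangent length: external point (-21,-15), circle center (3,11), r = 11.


d = sqrt((-21-3)^2 + (-15-11)^2) = sqrt(576+676) = 35.3836
L = sqrt(1252.0000 - 121) = sqrt(1131.0000) = 33.6303

33.6303


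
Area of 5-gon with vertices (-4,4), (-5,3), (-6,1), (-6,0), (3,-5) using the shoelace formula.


sum(xi*y_{i+1}) = -4*3 - 5*1 - 6*0 - 6*(-5) + 3*4 = 25
sum(yi*x_{i+1}) = 4*(-5) + 3*(-6) + 1*(-6) + 0*3 - 5*(-4) = -24
Area = |25 + 24|/2 = 49/2 = 24.5000

24.5000 sq units


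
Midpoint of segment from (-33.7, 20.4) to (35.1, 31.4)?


Mx = (-33.7 + 35.1)/2 = 1.4/2 = 0.7000
My = (20.4 + 31.4)/2 = 51.8/2 = 25.9000

(0.7000, 25.9000)


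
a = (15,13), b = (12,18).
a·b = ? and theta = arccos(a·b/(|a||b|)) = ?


a·b = 15*12 + 13*18 = 180 + 234 = 414
|a| = sqrt(225+169) = 19.8494
|b| = sqrt(144+324) = 21.6333
cos(theta) = 414/(sqrt(394)*sqrt(468)) = 414/sqrt(184392) = 0.964116
theta = arccos(414/sqrt(184392)) = 15.3955 degrees

a·b = 414, theta = 15.3955 deg


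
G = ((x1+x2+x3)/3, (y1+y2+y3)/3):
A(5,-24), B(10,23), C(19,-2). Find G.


Gx = (5+10+19)/3 = 34/3 = 11.3333
Gy = (-24+23- 2)/3 = -3/3 = -1.0000

G = (11.3333, -1.0000)


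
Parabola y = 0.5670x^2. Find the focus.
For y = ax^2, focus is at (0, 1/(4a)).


a = 0.5670
4a = 2.2680
focus = (0, 1/2.2680) = (0, 0.4409)

Focus = (0, 0.4409)


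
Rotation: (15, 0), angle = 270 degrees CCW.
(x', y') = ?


cos(270) = 0, sin(270) = -1
x' = 15*0 - 0*(-1) = 0
y' = 15*(-1) + 0*0 = -15

(0, -15)


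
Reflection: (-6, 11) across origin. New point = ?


Reflection rule for origin: (-x, -y)
(-6, 11) -> (6, -11)

(6, -11)


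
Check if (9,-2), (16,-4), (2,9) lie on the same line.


9*(-4-9) + 16*(9+ 2) + 2*(-2+ 4)
= -117 + 176 + 4 = 63

No, not collinear (determinant = 63)


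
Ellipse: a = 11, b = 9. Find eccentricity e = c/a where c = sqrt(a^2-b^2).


c = sqrt(121-81) = sqrt(40) = 6.3246
e = c/a = sqrt(40)/11 = 0.5750

e = 0.5750


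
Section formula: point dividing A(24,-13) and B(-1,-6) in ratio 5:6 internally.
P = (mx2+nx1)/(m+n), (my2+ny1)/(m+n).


Px = (5*(-1) + 6*24)/11 = 139/11 = 12.6364
Py = (5*(-6) + 6*(-13))/11 = -108/11 = -9.8182

P = (12.6364, -9.8182)


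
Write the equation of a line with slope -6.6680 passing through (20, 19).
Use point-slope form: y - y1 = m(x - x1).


y - 19 = -6.6680(x - 20)
y = -6.6680x + 19 + 6.6680*20
y = -6.6680x + 152.3600

y = -6.6680x + 152.3600


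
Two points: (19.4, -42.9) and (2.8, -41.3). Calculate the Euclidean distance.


dx = 2.8 - 19.4 = -16.6
dy = -41.3 + 42.9 = 1.6
d = sqrt(275.56 + 2.56) = sqrt(278.12) = 16.6769

16.6769


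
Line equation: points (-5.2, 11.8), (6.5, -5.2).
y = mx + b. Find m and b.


m = (-17.0)/(11.7) = -1.4530
b = y1 - m*x1 = 11.8 - (-17.0*(-5.2))/(11.7) = 11.8 - 7.5556 = 4.2444

y = -1.4530x + 4.2444


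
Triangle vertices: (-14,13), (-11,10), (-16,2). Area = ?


-14*(10-2) = -112
-11*(2-13) = 121
-16*(13-10) = -48
sum = -39
Area = |-39|/2 = 19.5000

19.5000 sq units


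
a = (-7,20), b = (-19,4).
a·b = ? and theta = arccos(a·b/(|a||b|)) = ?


a·b = -7*(-19) + 20*4 = 133 + 80 = 213
|a| = sqrt(49+400) = 21.1896
|b| = sqrt(361+16) = 19.4165
cos(theta) = 213/(sqrt(449)*sqrt(377)) = 213/sqrt(169273) = 0.517709
theta = arccos(213/sqrt(169273)) = 58.8213 degrees

a·b = 213, theta = 58.8213 deg


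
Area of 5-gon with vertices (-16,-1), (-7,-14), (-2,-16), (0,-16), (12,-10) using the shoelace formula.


sum(xi*y_{i+1}) = -16*(-14) - 7*(-16) - 2*(-16) + 0*(-10) + 12*(-1) = 356
sum(yi*x_{i+1}) = -1*(-7) - 14*(-2) - 16*0 - 16*12 - 10*(-16) = 3
Area = |356 - 3|/2 = 353/2 = 176.5000

176.5000 sq units


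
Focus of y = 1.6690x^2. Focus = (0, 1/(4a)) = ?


a = 1.6690
4a = 6.6760
focus = (0, 1/6.6760) = (0, 0.1498)

Focus = (0, 0.1498)


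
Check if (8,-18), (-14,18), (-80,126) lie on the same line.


8*(18-126) - 14*(126+ 18) - 80*(-18-18)
= -864 - 2016 + 2880 = 0

Yes, collinear (determinant = 0)


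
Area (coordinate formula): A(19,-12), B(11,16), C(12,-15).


19*(16+ 15) = 589
11*(-15+ 12) = -33
12*(-12-16) = -336
sum = 220
Area = |220|/2 = 110.0000

110.0000 sq units


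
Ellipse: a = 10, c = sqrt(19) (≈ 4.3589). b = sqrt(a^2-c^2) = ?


b^2 = 10^2 - (sqrt(19))^2 = 100 - 19 = 81
b = sqrt(81) = 9

b = 9


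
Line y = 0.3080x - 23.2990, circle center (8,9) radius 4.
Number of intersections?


Substitute y = 0.3080x - 23.2990: (x-8)^2 + (0.3080x- 23.2990-9)^2 = 16
Expand to Ax^2 + Bx + C = 0, where b-k = -32.299
A = 1+m^2 = 1.094864
B = 2(m(b-k) - h) = 2(0.3080*(-32.299) - 8) = -35.896184
C = h^2 + (b-k)^2 - r^2 = 64 + 1043.225401 - 16 = 1091.225401
disc = B^2-4AC = 1288.5360 - 4778.9736 = -3490.4376
disc < 0

0 intersection points


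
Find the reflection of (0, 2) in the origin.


Reflection rule for origin: (-x, -y)
(0, 2) -> (0, -2)

(0, -2)


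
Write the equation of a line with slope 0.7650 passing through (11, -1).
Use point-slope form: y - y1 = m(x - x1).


y + 1 = 0.7650(x - 11)
y = 0.7650x - 1 - 0.7650*11
y = 0.7650x - 9.4150

y = 0.7650x - 9.4150


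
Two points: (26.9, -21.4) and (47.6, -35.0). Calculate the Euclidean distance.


dx = 47.6 - 26.9 = 20.7
dy = -35.0 + 21.4 = -13.6
d = sqrt(428.49 + 184.96) = sqrt(613.45) = 24.7679

24.7679


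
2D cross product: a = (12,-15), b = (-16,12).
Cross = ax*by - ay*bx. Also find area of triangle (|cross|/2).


cross = 12*12 + 15*(-16) = 144 - 240 = -96
Triangle area = |-96|/2 = 96/2 = 48.0000

cross = -96, triangle area = 48.0000


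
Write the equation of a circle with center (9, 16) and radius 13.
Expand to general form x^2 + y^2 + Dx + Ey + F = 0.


(x-9)^2 + (y-16)^2 = 13^2
D = -2h = -18, E = -2k = -32
F = h^2+k^2-r^2 = 81+256-169 = 168

x^2 + y^2 - 18x - 32y + 168 = 0


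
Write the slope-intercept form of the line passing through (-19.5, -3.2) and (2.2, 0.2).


m = (3.4)/(21.7) = 0.1567
b = y1 - m*x1 = -3.2 - (3.4*(-19.5))/(21.7) = -3.2 + 3.0553 = -0.1447

y = 0.1567x - 0.1447


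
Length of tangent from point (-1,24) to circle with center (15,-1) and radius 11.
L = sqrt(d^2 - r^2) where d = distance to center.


d = sqrt((-1-15)^2 + (24+ 1)^2) = sqrt(256+625) = 29.6816
L = sqrt(881.0000 - 121) = sqrt(760.0000) = 27.5681

27.5681


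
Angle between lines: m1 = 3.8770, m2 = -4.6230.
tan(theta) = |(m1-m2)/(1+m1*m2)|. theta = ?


m1-m2 = 8.5
1+m1*m2 = -16.923371
tan(theta) = |8.5/(-16.923371)| = 0.502264
theta = arctan(|8.5/(-16.923371)|) = 26.6687 degrees (acute angle)

26.6687 degrees


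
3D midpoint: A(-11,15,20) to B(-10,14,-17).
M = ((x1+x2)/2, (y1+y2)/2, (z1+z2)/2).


Mx = (-11- 10)/2 = -10.5000
My = (15+14)/2 = 14.5000
Mz = (20- 17)/2 = 1.5000

M = (-10.5000, 14.5000, 1.5000)


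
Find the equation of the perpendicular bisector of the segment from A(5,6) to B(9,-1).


Midpoint = (7, 2.5)
Slope of AB = dy/dx = -7/4 = -1.7500
Perp slope = -dx/dy = 4/7 = 0.5714
b = My - (perp slope)*Mx = 2.5 + (4*7)/(-7) = 2.5 - 4.0000 = -1.5000

y = 0.5714x - 1.5000


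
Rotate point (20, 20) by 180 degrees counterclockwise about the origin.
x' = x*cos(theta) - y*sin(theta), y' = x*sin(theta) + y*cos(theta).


cos(180) = -1, sin(180) = 0
x' = 20*(-1) - 20*0 = -20
y' = 20*0 + 20*(-1) = -20

(-20, -20)


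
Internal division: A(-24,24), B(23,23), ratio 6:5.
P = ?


Px = (6*23 + 5*(-24))/11 = 18/11 = 1.6364
Py = (6*23 + 5*24)/11 = 258/11 = 23.4545

P = (1.6364, 23.4545)


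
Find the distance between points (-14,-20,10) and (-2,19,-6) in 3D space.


dx=12, dy=39, dz=-16
d = sqrt(144+1521+256) = sqrt(1921) = 43.8292

43.8292


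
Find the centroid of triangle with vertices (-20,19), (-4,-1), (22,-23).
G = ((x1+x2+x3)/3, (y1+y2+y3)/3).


Gx = (-20- 4+22)/3 = -2/3 = -0.6667
Gy = (19- 1- 23)/3 = -5/3 = -1.6667

G = (-0.6667, -1.6667)


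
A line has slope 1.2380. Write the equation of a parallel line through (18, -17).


Parallel lines have equal slopes.
m2 = 1.2380
b2 = -17 - 1.2380*18 = -39.2840

y = 1.2380x - 39.2840


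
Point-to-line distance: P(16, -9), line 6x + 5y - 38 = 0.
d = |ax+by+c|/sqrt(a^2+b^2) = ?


|6*16 + 5*(-9) - 38| = |13| = 13
sqrt(36 + 25) = sqrt(61) = 7.8102
d = 13/sqrt(61) = 1.6645

1.6645


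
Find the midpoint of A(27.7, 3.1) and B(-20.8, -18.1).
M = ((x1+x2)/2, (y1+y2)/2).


Mx = (27.7 - 20.8)/2 = 6.9/2 = 3.4500
My = (3.1 - 18.1)/2 = -15/2 = -7.5000

(3.4500, -7.5000)


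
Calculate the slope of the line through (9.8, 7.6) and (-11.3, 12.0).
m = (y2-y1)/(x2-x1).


dy = 12.0 - 7.6 = 4.4
dx = -11.3 - 9.8 = -21.1
m = 4.4/(-21.1) = -0.2085

m = -0.2085


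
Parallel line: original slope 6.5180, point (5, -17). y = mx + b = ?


Parallel lines have equal slopes.
m2 = 6.5180
b2 = -17 - 6.5180*5 = -49.5900

y = 6.5180x - 49.5900


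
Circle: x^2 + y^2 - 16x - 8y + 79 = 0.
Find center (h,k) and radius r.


h = -D/2 = 16/2 = 8
k = -E/2 = 8/2 = 4
r^2 = h^2 + k^2 - F = 64 + 16 - 79 = 1
r = 1

Center (8, 4), radius = 1


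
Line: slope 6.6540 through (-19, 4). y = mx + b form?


y - 4 = 6.6540(x + 19)
y = 6.6540x + 4 - 6.6540*(-19)
y = 6.6540x + 130.4260

y = 6.6540x + 130.4260


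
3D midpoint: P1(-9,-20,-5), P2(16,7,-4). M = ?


Mx = (-9+16)/2 = 3.5000
My = (-20+7)/2 = -6.5000
Mz = (-5- 4)/2 = -4.5000

M = (3.5000, -6.5000, -4.5000)


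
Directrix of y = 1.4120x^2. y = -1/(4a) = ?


a = 1.4120
1/(4a) = 0.1771
directrix: y = -0.1771 = -0.1771

y = -0.1771


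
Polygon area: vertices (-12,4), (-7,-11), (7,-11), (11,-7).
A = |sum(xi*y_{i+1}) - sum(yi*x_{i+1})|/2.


sum(xi*y_{i+1}) = -12*(-11) - 7*(-11) + 7*(-7) + 11*4 = 204
sum(yi*x_{i+1}) = 4*(-7) - 11*7 - 11*11 - 7*(-12) = -142
Area = |204 + 142|/2 = 346/2 = 173.0000

173.0000 sq units


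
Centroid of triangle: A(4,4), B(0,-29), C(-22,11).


Gx = (4+0- 22)/3 = -18/3 = -6.0000
Gy = (4- 29+11)/3 = -14/3 = -4.6667

G = (-6.0000, -4.6667)


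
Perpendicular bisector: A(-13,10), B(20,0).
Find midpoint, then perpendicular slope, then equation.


Midpoint = (3.5, 5)
Slope of AB = dy/dx = -10/33 = -0.3030
Perp slope = -dx/dy = 33/10 = 3.3000
b = My - (perp slope)*Mx = 5 + (33*3.5)/(-10) = 5 - 11.5500 = -6.5500

y = 3.3000x - 6.5500


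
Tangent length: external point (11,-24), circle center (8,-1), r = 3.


d = sqrt((11-8)^2 + (-24+ 1)^2) = sqrt(9+529) = 23.1948
L = sqrt(538.0000 - 9) = sqrt(529.0000) = 23.0000

23.0000


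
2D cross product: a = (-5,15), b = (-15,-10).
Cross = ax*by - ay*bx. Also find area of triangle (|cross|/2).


cross = -5*(-10) - 15*(-15) = 50 + 225 = 275
Triangle area = |275|/2 = 275/2 = 137.5000

cross = 275, triangle area = 137.5000


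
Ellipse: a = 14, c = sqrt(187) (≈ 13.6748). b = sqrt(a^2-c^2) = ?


b^2 = 14^2 - (sqrt(187))^2 = 196 - 187 = 9
b = sqrt(9) = 3

b = 3


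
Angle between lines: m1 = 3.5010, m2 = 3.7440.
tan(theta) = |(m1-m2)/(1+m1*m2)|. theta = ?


m1-m2 = -0.243
1+m1*m2 = 14.107744
tan(theta) = |-0.243/14.107744| = 0.017225
theta = arctan(|-0.243/14.107744|) = 0.9868 degrees (acute angle)

0.9868 degrees


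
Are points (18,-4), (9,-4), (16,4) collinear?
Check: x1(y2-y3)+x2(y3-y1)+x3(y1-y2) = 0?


18*(-4-4) + 9*(4+ 4) + 16*(-4+ 4)
= -144 + 72 + 0 = -72

No, not collinear (determinant = -72)


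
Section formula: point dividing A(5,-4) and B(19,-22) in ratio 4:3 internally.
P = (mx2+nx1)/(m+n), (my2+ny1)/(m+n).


Px = (4*19 + 3*5)/7 = 91/7 = 13.0000
Py = (4*(-22) + 3*(-4))/7 = -100/7 = -14.2857

P = (13.0000, -14.2857)


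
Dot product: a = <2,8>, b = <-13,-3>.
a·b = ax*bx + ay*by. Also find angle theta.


a·b = 2*(-13) + 8*(-3) = -26 - 24 = -50
|a| = sqrt(4+64) = 8.2462
|b| = sqrt(169+9) = 13.3417
cos(theta) = -50/(sqrt(68)*sqrt(178)) = -50/sqrt(12104) = -0.454470
theta = arccos(-50/sqrt(12104)) = 117.0309 degrees

a·b = -50, theta = 117.0309 deg


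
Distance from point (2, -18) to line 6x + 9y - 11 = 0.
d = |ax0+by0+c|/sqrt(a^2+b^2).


|6*2 + 9*(-18) - 11| = |-161| = 161
sqrt(36 + 81) = sqrt(117) = 10.8167
d = 161/sqrt(117) = 14.8845

14.8845


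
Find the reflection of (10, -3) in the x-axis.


Reflection rule for x-axis: (x, -y)
(10, -3) -> (10, 3)

(10, 3)


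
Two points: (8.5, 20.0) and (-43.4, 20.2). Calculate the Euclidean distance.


dx = -43.4 - 8.5 = -51.9
dy = 20.2 - 20.0 = 0.2
d = sqrt(2693.61 + 0.04) = sqrt(2693.65) = 51.9004

51.9004


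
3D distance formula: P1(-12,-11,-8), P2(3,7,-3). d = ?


dx=15, dy=18, dz=5
d = sqrt(225+324+25) = sqrt(574) = 23.9583

23.9583


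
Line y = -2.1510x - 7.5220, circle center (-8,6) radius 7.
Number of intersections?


Substitute y = -2.1510x - 7.5220: (x+ 8)^2 + (-2.1510x- 7.5220-6)^2 = 49
Expand to Ax^2 + Bx + C = 0, where b-k = -13.522
A = 1+m^2 = 5.626801
B = 2(m(b-k) - h) = 2(-2.1510*(-13.522) + 8) = 74.171644
C = h^2 + (b-k)^2 - r^2 = 64 + 182.844484 - 49 = 197.844484
disc = B^2-4AC = 5501.4328 - 4452.9262 = 1048.5066
disc > 0

2 intersection points


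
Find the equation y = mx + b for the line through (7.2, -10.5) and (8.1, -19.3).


m = (-8.8)/(0.9) = -9.7778
b = y1 - m*x1 = -10.5 - (-8.8*7.2)/(0.9) = -10.5 + 70.4000 = 59.9000

y = -9.7778x + 59.9000


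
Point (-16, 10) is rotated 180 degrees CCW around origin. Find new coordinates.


cos(180) = -1, sin(180) = 0
x' = -16*(-1) - 10*0 = 16
y' = -16*0 + 10*(-1) = -10

(16, -10)


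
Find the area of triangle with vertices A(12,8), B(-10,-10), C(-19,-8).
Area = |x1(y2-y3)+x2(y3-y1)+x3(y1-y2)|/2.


12*(-10+ 8) = -24
-10*(-8-8) = 160
-19*(8+ 10) = -342
sum = -206
Area = |-206|/2 = 103.0000

103.0000 sq units


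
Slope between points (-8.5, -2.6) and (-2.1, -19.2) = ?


dy = -19.2 + 2.6 = -16.6
dx = -2.1 + 8.5 = 6.4
m = -16.6/6.4 = -2.5937

m = -2.5937


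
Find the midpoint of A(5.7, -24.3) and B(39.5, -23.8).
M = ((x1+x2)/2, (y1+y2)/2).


Mx = (5.7 + 39.5)/2 = 45.2/2 = 22.6000
My = (-24.3 - 23.8)/2 = -48.1/2 = -24.0500

(22.6000, -24.0500)


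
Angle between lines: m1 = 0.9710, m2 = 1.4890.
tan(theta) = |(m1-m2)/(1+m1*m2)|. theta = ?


m1-m2 = -0.518
1+m1*m2 = 2.445819
tan(theta) = |-0.518/2.445819| = 0.211790
theta = arctan(|-0.518/2.445819|) = 11.9580 degrees (acute angle)

11.9580 degrees


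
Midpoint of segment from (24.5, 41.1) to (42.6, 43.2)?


Mx = (24.5 + 42.6)/2 = 67.1/2 = 33.5500
My = (41.1 + 43.2)/2 = 84.3/2 = 42.1500

(33.5500, 42.1500)


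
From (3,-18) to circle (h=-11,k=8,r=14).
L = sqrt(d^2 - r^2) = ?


d = sqrt((3+ 11)^2 + (-18-8)^2) = sqrt(196+676) = 29.5296
L = sqrt(872.0000 - 196) = sqrt(676.0000) = 26.0000

26.0000


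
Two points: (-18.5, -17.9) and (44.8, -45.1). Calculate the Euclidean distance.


dx = 44.8 + 18.5 = 63.3
dy = -45.1 + 17.9 = -27.2
d = sqrt(4006.89 + 739.84) = sqrt(4746.73) = 68.8965

68.8965


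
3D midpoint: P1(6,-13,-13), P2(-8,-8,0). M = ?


Mx = (6- 8)/2 = -1.0000
My = (-13- 8)/2 = -10.5000
Mz = (-13+0)/2 = -6.5000

M = (-1.0000, -10.5000, -6.5000)


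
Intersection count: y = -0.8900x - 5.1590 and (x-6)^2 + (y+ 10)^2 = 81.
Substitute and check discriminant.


Substitute y = -0.8900x - 5.1590: (x-6)^2 + (-0.8900x- 5.1590+ 10)^2 = 81
Expand to Ax^2 + Bx + C = 0, where b-k = 4.841
A = 1+m^2 = 1.7921
B = 2(m(b-k) - h) = 2(-0.8900*4.841 - 6) = -20.61698
C = h^2 + (b-k)^2 - r^2 = 36 + 23.435281 - 81 = -21.564719
disc = B^2-4AC = 425.0599 + 154.5845 = 579.6444
disc > 0

2 intersection points


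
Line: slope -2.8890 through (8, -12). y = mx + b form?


y + 12 = -2.8890(x - 8)
y = -2.8890x - 12 + 2.8890*8
y = -2.8890x + 11.1120

y = -2.8890x + 11.1120


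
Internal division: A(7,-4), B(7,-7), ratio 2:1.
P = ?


Px = (2*7 + 1*7)/3 = 21/3 = 7.0000
Py = (2*(-7) + 1*(-4))/3 = -18/3 = -6.0000

P = (7.0000, -6.0000)


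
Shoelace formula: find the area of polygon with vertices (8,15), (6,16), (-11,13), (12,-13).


sum(xi*y_{i+1}) = 8*16 + 6*13 - 11*(-13) + 12*15 = 529
sum(yi*x_{i+1}) = 15*6 + 16*(-11) + 13*12 - 13*8 = -34
Area = |529 + 34|/2 = 563/2 = 281.5000

281.5000 sq units


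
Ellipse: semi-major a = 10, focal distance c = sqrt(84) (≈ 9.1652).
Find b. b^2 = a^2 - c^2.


b^2 = 10^2 - (sqrt(84))^2 = 100 - 84 = 16
b = sqrt(16) = 4

b = 4


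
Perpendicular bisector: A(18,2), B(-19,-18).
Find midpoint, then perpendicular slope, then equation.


Midpoint = (-0.5, -8)
Slope of AB = dy/dx = -20/(-37) = 0.5405
Perp slope = -dx/dy = -37/20 = -1.8500
b = My - (perp slope)*Mx = -8 + (-37*(-0.5))/(-20) = -8 - 0.9250 = -8.9250

y = -1.8500x - 8.9250


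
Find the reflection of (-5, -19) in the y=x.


Reflection rule for y=x: (y, x)
(-5, -19) -> (-19, -5)

(-19, -5)


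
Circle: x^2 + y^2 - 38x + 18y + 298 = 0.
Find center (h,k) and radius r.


h = -D/2 = 38/2 = 19
k = -E/2 = -18/2 = -9
r^2 = h^2 + k^2 - F = 361 + 81 - 298 = 144
r = 12

Center (19, -9), radius = 12


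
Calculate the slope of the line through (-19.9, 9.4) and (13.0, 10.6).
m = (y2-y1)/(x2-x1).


dy = 10.6 - 9.4 = 1.2
dx = 13.0 + 19.9 = 32.9
m = 1.2/32.9 = 0.0365

m = 0.0365


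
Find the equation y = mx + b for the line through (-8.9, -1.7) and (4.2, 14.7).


m = (16.4)/(13.1) = 1.2519
b = y1 - m*x1 = -1.7 - (16.4*(-8.9))/(13.1) = -1.7 + 11.1420 = 9.4420

y = 1.2519x + 9.4420


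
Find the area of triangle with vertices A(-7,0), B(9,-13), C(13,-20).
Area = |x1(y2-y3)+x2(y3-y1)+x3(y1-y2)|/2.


-7*(-13+ 20) = -49
9*(-20-0) = -180
13*(0+ 13) = 169
sum = -60
Area = |-60|/2 = 30.0000

30.0000 sq units


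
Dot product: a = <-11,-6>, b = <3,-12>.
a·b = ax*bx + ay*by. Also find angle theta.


a·b = -11*3 - 6*(-12) = -33 + 72 = 39
|a| = sqrt(121+36) = 12.5300
|b| = sqrt(9+144) = 12.3693
cos(theta) = 39/(sqrt(157)*sqrt(153)) = 39/sqrt(24021) = 0.251634
theta = arccos(39/sqrt(24021)) = 75.4258 degrees

a·b = 39, theta = 75.4258 deg


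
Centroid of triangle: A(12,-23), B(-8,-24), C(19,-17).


Gx = (12- 8+19)/3 = 23/3 = 7.6667
Gy = (-23- 24- 17)/3 = -64/3 = -21.3333

G = (7.6667, -21.3333)


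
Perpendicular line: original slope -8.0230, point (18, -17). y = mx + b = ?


Perpendicular slope = -1/m1 = -1/(-8.0230) = 0.1246
b2 = y0 - m2*x0 = -17 + 18/(-8.0230) = -17 - 2.2435 = -19.2435

y = 0.1246x - 19.2435


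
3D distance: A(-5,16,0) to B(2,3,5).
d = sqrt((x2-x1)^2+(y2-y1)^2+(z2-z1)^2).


dx=7, dy=-13, dz=5
d = sqrt(49+169+25) = sqrt(243) = 15.5885

15.5885


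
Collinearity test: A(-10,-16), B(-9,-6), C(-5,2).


-10*(-6-2) - 9*(2+ 16) - 5*(-16+ 6)
= 80 - 162 + 50 = -32

No, not collinear (determinant = -32)


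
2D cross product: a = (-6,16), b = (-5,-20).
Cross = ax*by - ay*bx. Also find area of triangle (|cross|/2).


cross = -6*(-20) - 16*(-5) = 120 + 80 = 200
Triangle area = |200|/2 = 200/2 = 100.0000

cross = 200, triangle area = 100.0000


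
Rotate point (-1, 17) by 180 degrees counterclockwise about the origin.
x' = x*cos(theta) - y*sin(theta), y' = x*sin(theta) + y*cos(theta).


cos(180) = -1, sin(180) = 0
x' = -1*(-1) - 17*0 = 1
y' = -1*0 + 17*(-1) = -17

(1, -17)


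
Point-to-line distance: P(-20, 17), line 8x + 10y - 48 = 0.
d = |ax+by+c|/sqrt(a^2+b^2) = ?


|8*(-20) + 10*17 - 48| = |-38| = 38
sqrt(64 + 100) = sqrt(164) = 12.8062
d = 38/sqrt(164) = 2.9673

2.9673


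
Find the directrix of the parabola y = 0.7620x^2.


a = 0.7620
1/(4a) = 0.3281
directrix: y = -0.3281 = -0.3281

y = -0.3281


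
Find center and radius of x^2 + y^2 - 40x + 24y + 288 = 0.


h = -D/2 = 40/2 = 20
k = -E/2 = -24/2 = -12
r^2 = h^2 + k^2 - F = 400 + 144 - 288 = 256
r = 16

Center (20, -12), radius = 16


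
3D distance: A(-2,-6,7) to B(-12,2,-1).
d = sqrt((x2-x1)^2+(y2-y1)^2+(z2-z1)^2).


dx=-10, dy=8, dz=-8
d = sqrt(100+64+64) = sqrt(228) = 15.0997

15.0997


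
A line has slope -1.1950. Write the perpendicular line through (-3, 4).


Perpendicular slope = -1/m1 = -1/(-1.1950) = 0.8368
b2 = y0 - m2*x0 = 4 - 3/(-1.1950) = 4 + 2.5105 = 6.5105

y = 0.8368x + 6.5105


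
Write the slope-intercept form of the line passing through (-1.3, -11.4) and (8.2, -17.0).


m = (-5.6)/(9.5) = -0.5895
b = y1 - m*x1 = -11.4 - (-5.6*(-1.3))/(9.5) = -11.4 - 0.7663 = -12.1663

y = -0.5895x - 12.1663


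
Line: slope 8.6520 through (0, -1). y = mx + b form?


y + 1 = 8.6520(x - 0)
y = 8.6520x - 1 - 8.6520*0
y = 8.6520x - 1.0000

y = 8.6520x - 1.0000


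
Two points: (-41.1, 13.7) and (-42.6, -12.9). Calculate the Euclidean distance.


dx = -42.6 + 41.1 = -1.5
dy = -12.9 - 13.7 = -26.6
d = sqrt(2.25 + 707.56) = sqrt(709.81) = 26.6423

26.6423


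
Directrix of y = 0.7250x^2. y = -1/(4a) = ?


a = 0.7250
1/(4a) = 0.3448
directrix: y = -0.3448 = -0.3448

y = -0.3448


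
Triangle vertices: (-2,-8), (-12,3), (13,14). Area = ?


-2*(3-14) = 22
-12*(14+ 8) = -264
13*(-8-3) = -143
sum = -385
Area = |-385|/2 = 192.5000

192.5000 sq units


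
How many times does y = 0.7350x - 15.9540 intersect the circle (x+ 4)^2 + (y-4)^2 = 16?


Substitute y = 0.7350x - 15.9540: (x+ 4)^2 + (0.7350x- 15.9540-4)^2 = 16
Expand to Ax^2 + Bx + C = 0, where b-k = -19.954
A = 1+m^2 = 1.540225
B = 2(m(b-k) - h) = 2(0.7350*(-19.954) + 4) = -21.33238
C = h^2 + (b-k)^2 - r^2 = 16 + 398.162116 - 16 = 398.162116
disc = B^2-4AC = 455.0704 - 2453.0370 = -1997.9666
disc < 0

0 intersection points


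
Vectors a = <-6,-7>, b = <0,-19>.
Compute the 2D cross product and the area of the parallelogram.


cross = -6*(-19) + 7*0 = 114 - 0 = 114
Parallelogram area = |114| = 114

cross = 114, parallelogram area = 114


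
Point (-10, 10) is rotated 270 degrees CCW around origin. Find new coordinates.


cos(270) = 0, sin(270) = -1
x' = -10*0 - 10*(-1) = 10
y' = -10*(-1) + 10*0 = 10

(10, 10)


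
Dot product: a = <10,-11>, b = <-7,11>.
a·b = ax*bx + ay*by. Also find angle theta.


a·b = 10*(-7) - 11*11 = -70 - 121 = -191
|a| = sqrt(100+121) = 14.8661
|b| = sqrt(49+121) = 13.0384
cos(theta) = -191/(sqrt(221)*sqrt(170)) = -191/sqrt(37570) = -0.985400
theta = arccos(-191/sqrt(37570)) = 170.1975 degrees

a·b = -191, theta = 170.1975 deg


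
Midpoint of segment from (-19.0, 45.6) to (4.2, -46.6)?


Mx = (-19.0 + 4.2)/2 = -14.8/2 = -7.4000
My = (45.6 - 46.6)/2 = -1.0/2 = -0.5000

(-7.4000, -0.5000)


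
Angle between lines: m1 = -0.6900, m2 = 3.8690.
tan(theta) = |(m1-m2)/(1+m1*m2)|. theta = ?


m1-m2 = -4.559
1+m1*m2 = -1.66961
tan(theta) = |-4.559/(-1.66961)| = 2.730578
theta = arctan(|-4.559/(-1.66961)|) = 69.8861 degrees (acute angle)

69.8861 degrees


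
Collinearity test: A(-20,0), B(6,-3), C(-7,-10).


-20*(-3+ 10) + 6*(-10-0) - 7*(0+ 3)
= -140 - 60 - 21 = -221

No, not collinear (determinant = -221)


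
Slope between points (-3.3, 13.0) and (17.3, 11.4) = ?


dy = 11.4 - 13.0 = -1.6
dx = 17.3 + 3.3 = 20.6
m = -1.6/20.6 = -0.0777

m = -0.0777


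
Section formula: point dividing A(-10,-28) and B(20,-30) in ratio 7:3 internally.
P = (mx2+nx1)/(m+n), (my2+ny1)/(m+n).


Px = (7*20 + 3*(-10))/10 = 110/10 = 11.0000
Py = (7*(-30) + 3*(-28))/10 = -294/10 = -29.4000

P = (11.0000, -29.4000)


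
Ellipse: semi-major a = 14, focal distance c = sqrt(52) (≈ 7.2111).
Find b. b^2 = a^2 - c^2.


b^2 = 14^2 - (sqrt(52))^2 = 196 - 52 = 144
b = sqrt(144) = 12

b = 12


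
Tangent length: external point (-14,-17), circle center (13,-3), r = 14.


d = sqrt((-14-13)^2 + (-17+ 3)^2) = sqrt(729+196) = 30.4138
L = sqrt(925.0000 - 196) = sqrt(729.0000) = 27.0000

27.0000


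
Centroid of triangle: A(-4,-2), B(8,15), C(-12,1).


Gx = (-4+8- 12)/3 = -8/3 = -2.6667
Gy = (-2+15+1)/3 = 14/3 = 4.6667

G = (-2.6667, 4.6667)


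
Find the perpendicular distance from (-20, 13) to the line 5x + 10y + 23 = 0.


|5*(-20) + 10*13 + 23| = |53| = 53
sqrt(25 + 100) = sqrt(125) = 11.1803
d = 53/sqrt(125) = 4.7405

4.7405


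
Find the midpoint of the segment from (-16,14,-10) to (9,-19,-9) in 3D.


Mx = (-16+9)/2 = -3.5000
My = (14- 19)/2 = -2.5000
Mz = (-10- 9)/2 = -9.5000

M = (-3.5000, -2.5000, -9.5000)


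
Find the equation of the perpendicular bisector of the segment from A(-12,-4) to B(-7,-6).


Midpoint = (-9.5, -5)
Slope of AB = dy/dx = -2/5 = -0.4000
Perp slope = -dx/dy = 5/2 = 2.5000
b = My - (perp slope)*Mx = -5 + (5*(-9.5))/(-2) = -5 + 23.7500 = 18.7500

y = 2.5000x + 18.7500


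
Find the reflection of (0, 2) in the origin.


Reflection rule for origin: (-x, -y)
(0, 2) -> (0, -2)

(0, -2)


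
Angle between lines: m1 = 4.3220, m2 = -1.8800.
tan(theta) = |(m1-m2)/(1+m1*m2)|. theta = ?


m1-m2 = 6.202
1+m1*m2 = -7.12536
tan(theta) = |6.202/(-7.12536)| = 0.870412
theta = arctan(|6.202/(-7.12536)|) = 41.0367 degrees (acute angle)

41.0367 degrees


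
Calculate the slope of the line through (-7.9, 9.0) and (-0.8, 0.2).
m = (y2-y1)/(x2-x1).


dy = 0.2 - 9.0 = -8.8
dx = -0.8 + 7.9 = 7.1
m = -8.8/7.1 = -1.2394

m = -1.2394


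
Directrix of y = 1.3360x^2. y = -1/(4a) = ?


a = 1.3360
1/(4a) = 0.1871
directrix: y = -0.1871 = -0.1871

y = -0.1871


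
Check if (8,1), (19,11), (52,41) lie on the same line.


8*(11-41) + 19*(41-1) + 52*(1-11)
= -240 + 760 - 520 = 0

Yes, collinear (determinant = 0)


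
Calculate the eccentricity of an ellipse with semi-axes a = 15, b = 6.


c = sqrt(225-36) = sqrt(189) = 13.7477
e = c/a = sqrt(189)/15 = 0.9165

e = 0.9165


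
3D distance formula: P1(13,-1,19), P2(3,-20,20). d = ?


dx=-10, dy=-19, dz=1
d = sqrt(100+361+1) = sqrt(462) = 21.4942

21.4942


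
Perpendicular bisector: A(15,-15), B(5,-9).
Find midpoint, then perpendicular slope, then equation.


Midpoint = (10, -12)
Slope of AB = dy/dx = 6/(-10) = -0.6000
Perp slope = -dx/dy = 10/6 = 1.6667
b = My - (perp slope)*Mx = -12 + (-10*10)/6 = -12 - 16.6667 = -28.6667

y = 1.6667x - 28.6667


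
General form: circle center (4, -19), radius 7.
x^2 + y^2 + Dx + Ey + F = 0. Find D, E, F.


(x-4)^2 + (y+ 19)^2 = 7^2
D = -2h = -8, E = -2k = 38
F = h^2+k^2-r^2 = 16+361-49 = 328

D = -8, E = 38, F = 328


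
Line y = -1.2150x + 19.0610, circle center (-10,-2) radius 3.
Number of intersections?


Substitute y = -1.2150x + 19.0610: (x+ 10)^2 + (-1.2150x+19.0610+ 2)^2 = 9
Expand to Ax^2 + Bx + C = 0, where b-k = 21.061
A = 1+m^2 = 2.476225
B = 2(m(b-k) - h) = 2(-1.2150*21.061 + 10) = -31.17823
C = h^2 + (b-k)^2 - r^2 = 100 + 443.565721 - 9 = 534.565721
disc = B^2-4AC = 972.0820 - 5294.8200 = -4322.7380
disc < 0

0 intersection points


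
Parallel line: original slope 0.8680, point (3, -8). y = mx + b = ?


Parallel lines have equal slopes.
m2 = 0.8680
b2 = -8 - 0.8680*3 = -10.6040

y = 0.8680x - 10.6040


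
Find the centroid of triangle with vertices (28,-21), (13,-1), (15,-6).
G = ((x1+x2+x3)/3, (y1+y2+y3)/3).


Gx = (28+13+15)/3 = 56/3 = 18.6667
Gy = (-21- 1- 6)/3 = -28/3 = -9.3333

G = (18.6667, -9.3333)


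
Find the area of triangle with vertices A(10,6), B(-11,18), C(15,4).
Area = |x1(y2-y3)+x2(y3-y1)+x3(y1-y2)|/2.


10*(18-4) = 140
-11*(4-6) = 22
15*(6-18) = -180
sum = -18
Area = |-18|/2 = 9.0000

9.0000 sq units


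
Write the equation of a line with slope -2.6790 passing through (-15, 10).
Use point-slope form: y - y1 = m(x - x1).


y - 10 = -2.6790(x + 15)
y = -2.6790x + 10 + 2.6790*(-15)
y = -2.6790x - 30.1850

y = -2.6790x - 30.1850


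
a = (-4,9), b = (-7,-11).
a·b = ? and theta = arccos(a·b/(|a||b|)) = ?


a·b = -4*(-7) + 9*(-11) = 28 - 99 = -71
|a| = sqrt(16+81) = 9.8489
|b| = sqrt(49+121) = 13.0384
cos(theta) = -71/(sqrt(97)*sqrt(170)) = -71/sqrt(16490) = -0.552902
theta = arccos(-71/sqrt(16490)) = 123.5663 degrees

a·b = -71, theta = 123.5663 deg


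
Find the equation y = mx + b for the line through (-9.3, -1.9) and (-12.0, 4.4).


m = (6.3)/(-2.7) = -2.3333
b = y1 - m*x1 = -1.9 - (6.3*(-9.3))/(-2.7) = -1.9 - 21.7000 = -23.6000

y = -2.3333x - 23.6000


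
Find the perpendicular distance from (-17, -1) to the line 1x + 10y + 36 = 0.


|1*(-17) + 10*(-1) + 36| = |9| = 9
sqrt(1 + 100) = sqrt(101) = 10.0499
d = 9/sqrt(101) = 0.8955

0.8955


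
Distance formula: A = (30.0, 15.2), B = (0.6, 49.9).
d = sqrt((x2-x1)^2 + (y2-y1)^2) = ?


dx = 0.6 - 30.0 = -29.4
dy = 49.9 - 15.2 = 34.7
d = sqrt(864.36 + 1204.09) = sqrt(2068.45) = 45.4802

45.4802


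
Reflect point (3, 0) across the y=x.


Reflection rule for y=x: (y, x)
(3, 0) -> (0, 3)

(0, 3)


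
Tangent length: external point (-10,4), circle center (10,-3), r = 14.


d = sqrt((-10-10)^2 + (4+ 3)^2) = sqrt(400+49) = 21.1896
L = sqrt(449.0000 - 196) = sqrt(253.0000) = 15.9060

15.9060


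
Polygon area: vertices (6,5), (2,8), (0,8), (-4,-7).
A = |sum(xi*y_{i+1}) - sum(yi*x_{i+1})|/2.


sum(xi*y_{i+1}) = 6*8 + 2*8 + 0*(-7) - 4*5 = 44
sum(yi*x_{i+1}) = 5*2 + 8*0 + 8*(-4) - 7*6 = -64
Area = |44 + 64|/2 = 108/2 = 54.0000

54.0000 sq units


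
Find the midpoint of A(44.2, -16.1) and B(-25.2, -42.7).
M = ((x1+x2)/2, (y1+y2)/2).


Mx = (44.2 - 25.2)/2 = 19/2 = 9.5000
My = (-16.1 - 42.7)/2 = -58.8/2 = -29.4000

(9.5000, -29.4000)


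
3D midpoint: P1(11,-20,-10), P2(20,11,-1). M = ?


Mx = (11+20)/2 = 15.5000
My = (-20+11)/2 = -4.5000
Mz = (-10- 1)/2 = -5.5000

M = (15.5000, -4.5000, -5.5000)


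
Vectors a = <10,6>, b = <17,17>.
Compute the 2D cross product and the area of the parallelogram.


cross = 10*17 - 6*17 = 170 - 102 = 68
Parallelogram area = |68| = 68

cross = 68, parallelogram area = 68


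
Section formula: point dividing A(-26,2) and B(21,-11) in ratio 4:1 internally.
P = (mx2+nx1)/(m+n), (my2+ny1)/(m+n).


Px = (4*21 + 1*(-26))/5 = 58/5 = 11.6000
Py = (4*(-11) + 1*2)/5 = -42/5 = -8.4000

P = (11.6000, -8.4000)


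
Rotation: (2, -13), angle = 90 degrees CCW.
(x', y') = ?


cos(90) = 0, sin(90) = 1
x' = 2*0 + 13*1 = 13
y' = 2*1 - 13*0 = 2

(13, 2)


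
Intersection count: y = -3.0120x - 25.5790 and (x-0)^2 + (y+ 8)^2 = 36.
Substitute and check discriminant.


Substitute y = -3.0120x - 25.5790: (x-0)^2 + (-3.0120x- 25.5790+ 8)^2 = 36
Expand to Ax^2 + Bx + C = 0, where b-k = -17.579
A = 1+m^2 = 10.072144
B = 2(m(b-k) - h) = 2(-3.0120*(-17.579) - 0) = 105.895896
C = h^2 + (b-k)^2 - r^2 = 0 + 309.021241 - 36 = 273.021241
disc = B^2-4AC = 11213.9408 - 10999.6370 = 214.3038
disc > 0

2 intersection points


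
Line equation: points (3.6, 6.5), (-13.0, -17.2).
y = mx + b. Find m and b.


m = (-23.7)/(-16.6) = 1.4277
b = y1 - m*x1 = 6.5 - (-23.7*3.6)/(-16.6) = 6.5 - 5.1398 = 1.3602

y = 1.4277x + 1.3602


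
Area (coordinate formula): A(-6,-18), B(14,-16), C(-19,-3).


-6*(-16+ 3) = 78
14*(-3+ 18) = 210
-19*(-18+ 16) = 38
sum = 326
Area = |326|/2 = 163.0000

163.0000 sq units


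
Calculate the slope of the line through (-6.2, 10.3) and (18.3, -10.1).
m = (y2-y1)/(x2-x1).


dy = -10.1 - 10.3 = -20.4
dx = 18.3 + 6.2 = 24.5
m = -20.4/24.5 = -0.8327

m = -0.8327


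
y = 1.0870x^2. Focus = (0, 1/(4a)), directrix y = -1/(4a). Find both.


a = 1.0870
1/(4a) = 0.2300
Focus = (0, 0.2300)
Directrix: y = -0.2300

Focus = (0, 0.2300), Directrix: y = -0.2300


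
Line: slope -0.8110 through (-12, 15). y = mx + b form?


y - 15 = -0.8110(x + 12)
y = -0.8110x + 15 + 0.8110*(-12)
y = -0.8110x + 5.2680

y = -0.8110x + 5.2680


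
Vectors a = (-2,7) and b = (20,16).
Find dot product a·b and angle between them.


a·b = -2*20 + 7*16 = -40 + 112 = 72
|a| = sqrt(4+49) = 7.2801
|b| = sqrt(400+256) = 25.6125
cos(theta) = 72/(sqrt(53)*sqrt(656)) = 72/sqrt(34768) = 0.386138
theta = arccos(72/sqrt(34768)) = 67.2856 degrees

a·b = 72, theta = 67.2856 deg


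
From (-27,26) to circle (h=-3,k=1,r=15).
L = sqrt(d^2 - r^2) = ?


d = sqrt((-27+ 3)^2 + (26-1)^2) = sqrt(576+625) = 34.6554
L = sqrt(1201.0000 - 225) = sqrt(976.0000) = 31.2410

31.2410


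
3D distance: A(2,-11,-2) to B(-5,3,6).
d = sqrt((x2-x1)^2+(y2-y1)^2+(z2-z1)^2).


dx=-7, dy=14, dz=8
d = sqrt(49+196+64) = sqrt(309) = 17.5784

17.5784


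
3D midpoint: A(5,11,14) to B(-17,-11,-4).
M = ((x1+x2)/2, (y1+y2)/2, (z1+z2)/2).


Mx = (5- 17)/2 = -6.0000
My = (11- 11)/2 = 0
Mz = (14- 4)/2 = 5.0000

M = (-6.0000, 0, 5.0000)


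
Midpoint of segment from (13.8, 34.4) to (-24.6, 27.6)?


Mx = (13.8 - 24.6)/2 = -10.8/2 = -5.4000
My = (34.4 + 27.6)/2 = 62.0/2 = 31.0000

(-5.4000, 31.0000)


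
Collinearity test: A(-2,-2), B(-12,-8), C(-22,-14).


-2*(-8+ 14) - 12*(-14+ 2) - 22*(-2+ 8)
= -12 + 144 - 132 = 0

Yes, collinear (determinant = 0)


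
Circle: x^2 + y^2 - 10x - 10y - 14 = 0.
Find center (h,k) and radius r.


h = -D/2 = 10/2 = 5
k = -E/2 = 10/2 = 5
r^2 = h^2 + k^2 - F = 25 + 25 + 14 = 64
r = 8

Center (5, 5), radius = 8


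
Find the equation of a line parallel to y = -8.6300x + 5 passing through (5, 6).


Parallel lines have equal slopes.
m2 = -8.6300
b2 = 6 + 8.6300*5 = 49.1500

y = -8.6300x + 49.1500


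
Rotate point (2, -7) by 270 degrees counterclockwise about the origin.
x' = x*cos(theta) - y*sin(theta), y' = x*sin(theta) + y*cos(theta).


cos(270) = 0, sin(270) = -1
x' = 2*0 + 7*(-1) = -7
y' = 2*(-1) - 7*0 = -2

(-7, -2)


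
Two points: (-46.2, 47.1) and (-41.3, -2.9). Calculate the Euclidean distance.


dx = -41.3 + 46.2 = 4.9
dy = -2.9 - 47.1 = -50.0
d = sqrt(24.01 + 2500.0) = sqrt(2524.01) = 50.2395

50.2395


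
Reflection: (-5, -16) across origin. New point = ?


Reflection rule for origin: (-x, -y)
(-5, -16) -> (5, 16)

(5, 16)


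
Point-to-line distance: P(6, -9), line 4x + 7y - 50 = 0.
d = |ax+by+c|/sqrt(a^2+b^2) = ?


|4*6 + 7*(-9) - 50| = |-89| = 89
sqrt(16 + 49) = sqrt(65) = 8.0623
d = 89/sqrt(65) = 11.0391

11.0391


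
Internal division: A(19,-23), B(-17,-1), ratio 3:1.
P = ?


Px = (3*(-17) + 1*19)/4 = -32/4 = -8.0000
Py = (3*(-1) + 1*(-23))/4 = -26/4 = -6.5000

P = (-8.0000, -6.5000)


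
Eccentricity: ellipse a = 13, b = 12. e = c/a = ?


c = sqrt(169-144) = sqrt(25) = 5.0000
e = c/a = 5/13 = 0.3846

e = 0.3846


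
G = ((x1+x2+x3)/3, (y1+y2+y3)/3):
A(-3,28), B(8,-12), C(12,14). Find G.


Gx = (-3+8+12)/3 = 17/3 = 5.6667
Gy = (28- 12+14)/3 = 30/3 = 10.0000

G = (5.6667, 10.0000)


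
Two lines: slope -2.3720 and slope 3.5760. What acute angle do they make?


m1-m2 = -5.948
1+m1*m2 = -7.482272
tan(theta) = |-5.948/(-7.482272)| = 0.794946
theta = arctan(|-5.948/(-7.482272)|) = 38.4828 degrees (acute angle)

38.4828 degrees


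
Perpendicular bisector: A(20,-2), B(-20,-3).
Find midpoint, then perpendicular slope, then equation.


Midpoint = (0, -2.5)
Slope of AB = dy/dx = -1/(-40) = 0.0250
Perp slope = -dx/dy = -40/1 = -40.0000
b = My - (perp slope)*Mx = -2.5 + (-40*0)/(-1) = -2.5 + 0 = -2.5000

y = -40.0000x - 2.5000


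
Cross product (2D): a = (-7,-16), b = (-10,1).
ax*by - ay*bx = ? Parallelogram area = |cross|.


cross = -7*1 + 16*(-10) = -7 - 160 = -167
Parallelogram area = |-167| = 167

cross = -167, parallelogram area = 167


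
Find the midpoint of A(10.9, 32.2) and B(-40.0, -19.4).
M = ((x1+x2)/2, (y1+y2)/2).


Mx = (10.9 - 40.0)/2 = -29.1/2 = -14.5500
My = (32.2 - 19.4)/2 = 12.8/2 = 6.4000

(-14.5500, 6.4000)


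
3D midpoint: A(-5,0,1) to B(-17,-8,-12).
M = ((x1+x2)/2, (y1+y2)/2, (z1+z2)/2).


Mx = (-5- 17)/2 = -11.0000
My = (0- 8)/2 = -4.0000
Mz = (1- 12)/2 = -5.5000

M = (-11.0000, -4.0000, -5.5000)


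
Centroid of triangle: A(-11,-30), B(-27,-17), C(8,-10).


Gx = (-11- 27+8)/3 = -30/3 = -10.0000
Gy = (-30- 17- 10)/3 = -57/3 = -19.0000

G = (-10.0000, -19.0000)


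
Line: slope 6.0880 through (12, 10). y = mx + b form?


y - 10 = 6.0880(x - 12)
y = 6.0880x + 10 - 6.0880*12
y = 6.0880x - 63.0560

y = 6.0880x - 63.0560


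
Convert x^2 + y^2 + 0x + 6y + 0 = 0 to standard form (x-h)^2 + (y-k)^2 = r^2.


h = -D/2 = 0/2 = 0
k = -E/2 = -6/2 = -3
r^2 = h^2 + k^2 - F = 0 + 9 - 0 = 9
r = 3

Center (0, -3), radius = 3


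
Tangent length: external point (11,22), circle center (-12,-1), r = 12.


d = sqrt((11+ 12)^2 + (22+ 1)^2) = sqrt(529+529) = 32.5269
L = sqrt(1058.0000 - 144) = sqrt(914.0000) = 30.2324

30.2324


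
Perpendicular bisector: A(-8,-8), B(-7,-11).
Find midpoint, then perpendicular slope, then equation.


Midpoint = (-7.5, -9.5)
Slope of AB = dy/dx = -3/1 = -3.0000
Perp slope = -dx/dy = 1/3 = 0.3333
b = My - (perp slope)*Mx = -9.5 + (1*(-7.5))/(-3) = -9.5 + 2.5000 = -7.0000

y = 0.3333x - 7.0000


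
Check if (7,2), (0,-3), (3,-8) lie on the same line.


7*(-3+ 8) + 0*(-8-2) + 3*(2+ 3)
= 35 + 0 + 15 = 50

No, not collinear (determinant = 50)


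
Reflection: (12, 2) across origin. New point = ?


Reflection rule for origin: (-x, -y)
(12, 2) -> (-12, -2)

(-12, -2)
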